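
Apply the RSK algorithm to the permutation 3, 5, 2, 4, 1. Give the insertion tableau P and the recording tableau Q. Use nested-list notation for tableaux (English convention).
Insert each entry of the permutation into P by Schensted row insertion, recording in Q the position of each new cell.

Insert 3: appended to row 1. P = [[3]].
Insert 5: appended to row 1. P = [[3, 5]].
Insert 2: 2 bumps 3 from row 1; 3 starts row 2. P = [[2, 5], [3]].
Insert 4: 4 bumps 5 from row 1; 5 appends to row 2. P = [[2, 4], [3, 5]].
Insert 1: 1 bumps 2 from row 1; 2 bumps 3 from row 2; 3 starts row 3. P = [[1, 4], [2, 5], [3]].

So P = [[1, 4], [2, 5], [3]], Q = [[1, 2], [3, 4], [5]].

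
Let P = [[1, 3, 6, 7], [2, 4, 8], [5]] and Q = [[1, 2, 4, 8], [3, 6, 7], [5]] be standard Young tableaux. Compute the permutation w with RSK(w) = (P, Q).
Reverse RSK: for i = n, n-1, ..., 1, locate i in Q, remove the corresponding corner cell from P, and reverse-bump its entry up through P; the value ejected from row 1 is w(i).

So w = 2 5 4 8 1 3 6 7.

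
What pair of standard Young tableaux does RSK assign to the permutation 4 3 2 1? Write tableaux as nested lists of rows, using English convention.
P = [[1], [2], [3], [4]], Q = [[1], [2], [3], [4]]

Insert each entry of the permutation into P by Schensted row insertion, recording in Q the position of each new cell.

After inserting 4: P = [[4]].
After inserting 3: P = [[3], [4]].
After inserting 2: P = [[2], [3], [4]].
After inserting 1: P = [[1], [2], [3], [4]].

So P = [[1], [2], [3], [4]], Q = [[1], [2], [3], [4]].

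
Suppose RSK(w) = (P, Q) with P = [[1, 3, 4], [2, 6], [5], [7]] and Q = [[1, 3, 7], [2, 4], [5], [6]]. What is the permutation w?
5 2 7 6 3 1 4

Reverse the RSK construction: for i from n down to 1, find the cell of Q containing i, remove the entry at that cell from P, and reverse-bump it up through P; the value ejected from row 1 is w(i).

Step i=7: Q has 7 at row 1, column 3; remove that cell from P, ejecting 4. So w(7) = 4. P is now [[1, 3], [2, 6], [5], [7]].
Step i=6: Q has 6 at row 4, column 1; remove 7 from row 4 of P and reverse-bump: 7 enters row 3 and ejects 5; 5 enters row 2 and ejects 2; 2 enters row 1 and ejects 1. So w(6) = 1. P is now [[2, 3], [5, 6], [7]].
Step i=5: Q has 5 at row 3, column 1; remove 7 from row 3 of P and reverse-bump: 7 enters row 2 and ejects 6; 6 enters row 1 and ejects 3. So w(5) = 3. P is now [[2, 6], [5, 7]].
Step i=4: Q has 4 at row 2, column 2; remove 7 from row 2 of P and reverse-bump: 7 enters row 1 and ejects 6. So w(4) = 6. P is now [[2, 7], [5]].
Step i=3: Q has 3 at row 1, column 2; remove that cell from P, ejecting 7. So w(3) = 7. P is now [[2], [5]].
Step i=2: Q has 2 at row 2, column 1; remove 5 from row 2 of P and reverse-bump: 5 enters row 1 and ejects 2. So w(2) = 2. P is now [[5]].
Step i=1: Q has 1 at row 1, column 1; remove that cell from P, ejecting 5. So w(1) = 5. P is now [].

So w = 5 2 7 6 3 1 4.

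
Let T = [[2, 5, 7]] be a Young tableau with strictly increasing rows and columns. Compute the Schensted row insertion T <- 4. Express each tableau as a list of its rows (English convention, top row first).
In row 1, 4 replaces 5 (the leftmost entry greater than 4); 5 is bumped to row 2. 5 starts a new row 2. The new tableau is [[2, 4, 7], [5]].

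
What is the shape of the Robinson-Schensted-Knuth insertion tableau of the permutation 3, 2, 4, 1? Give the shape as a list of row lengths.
Row-insert each entry into an empty tableau.

After inserting 3: P = [[3]].
After inserting 2: P = [[2], [3]].
After inserting 4: P = [[2, 4], [3]].
After inserting 1: P = [[1, 4], [2], [3]].

The final insertion tableau P = [[1, 4], [2], [3]] has shape [2, 1, 1].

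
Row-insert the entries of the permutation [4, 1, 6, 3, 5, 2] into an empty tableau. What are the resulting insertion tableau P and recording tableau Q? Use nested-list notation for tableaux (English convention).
P = [[1, 2, 5], [3, 6], [4]], Q = [[1, 3, 5], [2, 4], [6]]

Insert each entry of the permutation into P by Schensted row insertion, recording in Q the position of each new cell.

Insert 4: appended to row 1. P = [[4]].
Insert 1: 1 bumps 4 from row 1; 4 starts row 2. P = [[1], [4]].
Insert 6: appended to row 1. P = [[1, 6], [4]].
Insert 3: 3 bumps 6 from row 1; 6 appends to row 2. P = [[1, 3], [4, 6]].
Insert 5: appended to row 1. P = [[1, 3, 5], [4, 6]].
Insert 2: 2 bumps 3 from row 1; 3 bumps 4 from row 2; 4 starts row 3. P = [[1, 2, 5], [3, 6], [4]].

So P = [[1, 2, 5], [3, 6], [4]], Q = [[1, 3, 5], [2, 4], [6]].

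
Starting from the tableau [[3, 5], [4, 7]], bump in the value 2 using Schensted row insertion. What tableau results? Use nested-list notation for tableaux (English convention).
In row 1, 2 replaces 3 (the leftmost entry greater than 2); 3 is bumped to row 2. In row 2, 3 replaces 4 (the leftmost entry greater than 3); 4 is bumped to row 3. 4 starts a new row 3. The new tableau is [[2, 5], [3, 7], [4]].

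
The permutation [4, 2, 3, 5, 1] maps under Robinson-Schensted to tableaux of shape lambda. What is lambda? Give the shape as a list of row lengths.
[3, 1, 1]

Row-insert each entry into an empty tableau.

After inserting 4: P = [[4]].
After inserting 2: P = [[2], [4]].
After inserting 3: P = [[2, 3], [4]].
After inserting 5: P = [[2, 3, 5], [4]].
After inserting 1: P = [[1, 3, 5], [2], [4]].

The final insertion tableau P = [[1, 3, 5], [2], [4]] has shape [3, 1, 1].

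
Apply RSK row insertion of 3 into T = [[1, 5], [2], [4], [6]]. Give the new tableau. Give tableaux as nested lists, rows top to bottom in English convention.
[[1, 3], [2, 5], [4], [6]]

In row 1, 3 replaces 5 (the leftmost entry greater than 3); 5 is bumped to row 2. 5 is appended to row 2. The new tableau is [[1, 3], [2, 5], [4], [6]].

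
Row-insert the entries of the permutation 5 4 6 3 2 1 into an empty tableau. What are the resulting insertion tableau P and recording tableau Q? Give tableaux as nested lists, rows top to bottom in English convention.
Insert each entry of the permutation into P by Schensted row insertion, recording in Q the position of each new cell.

Insert 5: appended to row 1. P = [[5]].
Insert 4: 4 bumps 5 from row 1; 5 starts row 2. P = [[4], [5]].
Insert 6: appended to row 1. P = [[4, 6], [5]].
Insert 3: 3 bumps 4 from row 1; 4 bumps 5 from row 2; 5 starts row 3. P = [[3, 6], [4], [5]].
Insert 2: 2 bumps 3 from row 1; 3 bumps 4 from row 2; 4 bumps 5 from row 3; 5 starts row 4. P = [[2, 6], [3], [4], [5]].
Insert 1: 1 bumps 2 from row 1; 2 bumps 3 from row 2; 3 bumps 4 from row 3; 4 bumps 5 from row 4; 5 starts row 5. P = [[1, 6], [2], [3], [4], [5]].

So P = [[1, 6], [2], [3], [4], [5]], Q = [[1, 3], [2], [4], [5], [6]].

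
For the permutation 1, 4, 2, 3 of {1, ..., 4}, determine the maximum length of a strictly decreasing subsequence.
2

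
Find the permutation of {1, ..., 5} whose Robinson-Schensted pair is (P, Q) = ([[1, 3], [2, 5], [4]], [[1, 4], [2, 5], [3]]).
4 2 1 5 3

Reverse the RSK construction: for i from n down to 1, find the cell of Q containing i, remove the entry at that cell from P, and reverse-bump it up through P; the value ejected from row 1 is w(i).

Step i=5: Q has 5 at row 2, column 2; remove 5 from row 2 of P and reverse-bump: 5 enters row 1 and ejects 3. So w(5) = 3. P is now [[1, 5], [2], [4]].
Step i=4: Q has 4 at row 1, column 2; remove that cell from P, ejecting 5. So w(4) = 5. P is now [[1], [2], [4]].
Step i=3: Q has 3 at row 3, column 1; remove 4 from row 3 of P and reverse-bump: 4 enters row 2 and ejects 2; 2 enters row 1 and ejects 1. So w(3) = 1. P is now [[2], [4]].
Step i=2: Q has 2 at row 2, column 1; remove 4 from row 2 of P and reverse-bump: 4 enters row 1 and ejects 2. So w(2) = 2. P is now [[4]].
Step i=1: Q has 1 at row 1, column 1; remove that cell from P, ejecting 4. So w(1) = 4. P is now [].

So w = 4 2 1 5 3.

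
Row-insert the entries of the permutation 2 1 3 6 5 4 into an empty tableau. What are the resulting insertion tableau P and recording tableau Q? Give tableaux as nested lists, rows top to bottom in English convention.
P = [[1, 3, 4], [2, 5], [6]], Q = [[1, 3, 4], [2, 5], [6]]

Insert each entry of the permutation into P by Schensted row insertion, recording in Q the position of each new cell.

Insert 2: appended to row 1. P = [[2]].
Insert 1: 1 bumps 2 from row 1; 2 starts row 2. P = [[1], [2]].
Insert 3: appended to row 1. P = [[1, 3], [2]].
Insert 6: appended to row 1. P = [[1, 3, 6], [2]].
Insert 5: 5 bumps 6 from row 1; 6 appends to row 2. P = [[1, 3, 5], [2, 6]].
Insert 4: 4 bumps 5 from row 1; 5 bumps 6 from row 2; 6 starts row 3. P = [[1, 3, 4], [2, 5], [6]].

So P = [[1, 3, 4], [2, 5], [6]], Q = [[1, 3, 4], [2, 5], [6]].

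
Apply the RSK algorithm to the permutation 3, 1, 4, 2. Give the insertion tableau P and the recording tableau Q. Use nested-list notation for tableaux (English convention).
Insert each entry of the permutation into P by Schensted row insertion, recording in Q the position of each new cell.

Insert 3: appended to row 1. P = [[3]].
Insert 1: 1 bumps 3 from row 1; 3 starts row 2. P = [[1], [3]].
Insert 4: appended to row 1. P = [[1, 4], [3]].
Insert 2: 2 bumps 4 from row 1; 4 appends to row 2. P = [[1, 2], [3, 4]].

So P = [[1, 2], [3, 4]], Q = [[1, 3], [2, 4]].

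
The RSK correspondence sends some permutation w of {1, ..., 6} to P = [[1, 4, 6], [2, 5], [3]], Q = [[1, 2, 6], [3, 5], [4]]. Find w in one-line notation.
3 5 2 1 4 6

Reverse the RSK construction: for i from n down to 1, find the cell of Q containing i, remove the entry at that cell from P, and reverse-bump it up through P; the value ejected from row 1 is w(i).

Step i=6: Q has 6 at row 1, column 3; remove that cell from P, ejecting 6. So w(6) = 6. P is now [[1, 4], [2, 5], [3]].
Step i=5: Q has 5 at row 2, column 2; remove 5 from row 2 of P and reverse-bump: 5 enters row 1 and ejects 4. So w(5) = 4. P is now [[1, 5], [2], [3]].
Step i=4: Q has 4 at row 3, column 1; remove 3 from row 3 of P and reverse-bump: 3 enters row 2 and ejects 2; 2 enters row 1 and ejects 1. So w(4) = 1. P is now [[2, 5], [3]].
Step i=3: Q has 3 at row 2, column 1; remove 3 from row 2 of P and reverse-bump: 3 enters row 1 and ejects 2. So w(3) = 2. P is now [[3, 5]].
Step i=2: Q has 2 at row 1, column 2; remove that cell from P, ejecting 5. So w(2) = 5. P is now [[3]].
Step i=1: Q has 1 at row 1, column 1; remove that cell from P, ejecting 3. So w(1) = 3. P is now [].

So w = 3 5 2 1 4 6.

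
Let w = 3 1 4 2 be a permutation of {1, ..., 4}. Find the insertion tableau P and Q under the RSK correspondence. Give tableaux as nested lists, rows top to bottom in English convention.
P = [[1, 2], [3, 4]], Q = [[1, 3], [2, 4]]

Insert each entry of the permutation into P by Schensted row insertion, recording in Q the position of each new cell.

Insert 3: appended to row 1. P = [[3]], Q = [[1]].
Insert 1: 1 bumps 3 from row 1; 3 starts row 2. P = [[1], [3]], Q = [[1], [2]].
Insert 4: appended to row 1. P = [[1, 4], [3]], Q = [[1, 3], [2]].
Insert 2: 2 bumps 4 from row 1; 4 appends to row 2. P = [[1, 2], [3, 4]], Q = [[1, 3], [2, 4]].

So P = [[1, 2], [3, 4]], Q = [[1, 3], [2, 4]].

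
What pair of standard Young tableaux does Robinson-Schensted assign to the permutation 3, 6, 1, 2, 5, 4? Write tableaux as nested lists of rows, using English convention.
P = [[1, 2, 4], [3, 5], [6]], Q = [[1, 2, 5], [3, 4], [6]]

Insert each entry of the permutation into P by Schensted row insertion, recording in Q the position of each new cell.

After inserting 3: P = [[3]].
After inserting 6: P = [[3, 6]].
After inserting 1: P = [[1, 6], [3]].
After inserting 2: P = [[1, 2], [3, 6]].
After inserting 5: P = [[1, 2, 5], [3, 6]].
After inserting 4: P = [[1, 2, 4], [3, 5], [6]].

So P = [[1, 2, 4], [3, 5], [6]], Q = [[1, 2, 5], [3, 4], [6]].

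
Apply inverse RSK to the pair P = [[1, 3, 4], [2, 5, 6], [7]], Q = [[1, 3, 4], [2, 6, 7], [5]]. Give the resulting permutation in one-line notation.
Reverse the RSK construction: for i from n down to 1, find the cell of Q containing i, remove the entry at that cell from P, and reverse-bump it up through P; the value ejected from row 1 is w(i).

Step i=7: Q has 7 at row 2, column 3; remove 6 from row 2 of P and reverse-bump: 6 enters row 1 and ejects 4. So w(7) = 4. P is now [[1, 3, 6], [2, 5], [7]].
Step i=6: Q has 6 at row 2, column 2; remove 5 from row 2 of P and reverse-bump: 5 enters row 1 and ejects 3. So w(6) = 3. P is now [[1, 5, 6], [2], [7]].
Step i=5: Q has 5 at row 3, column 1; remove 7 from row 3 of P and reverse-bump: 7 enters row 2 and ejects 2; 2 enters row 1 and ejects 1. So w(5) = 1. P is now [[2, 5, 6], [7]].
Step i=4: Q has 4 at row 1, column 3; remove that cell from P, ejecting 6. So w(4) = 6. P is now [[2, 5], [7]].
Step i=3: Q has 3 at row 1, column 2; remove that cell from P, ejecting 5. So w(3) = 5. P is now [[2], [7]].
Step i=2: Q has 2 at row 2, column 1; remove 7 from row 2 of P and reverse-bump: 7 enters row 1 and ejects 2. So w(2) = 2. P is now [[7]].
Step i=1: Q has 1 at row 1, column 1; remove that cell from P, ejecting 7. So w(1) = 7. P is now [].

So w = 7 2 5 6 1 3 4.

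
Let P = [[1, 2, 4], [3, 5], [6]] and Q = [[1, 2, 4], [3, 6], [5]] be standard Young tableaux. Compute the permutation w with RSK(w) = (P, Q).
Reverse RSK: for i = n, n-1, ..., 1, locate i in Q, remove the corresponding corner cell from P, and reverse-bump its entry up through P; the value ejected from row 1 is w(i).

So w = 1 6 3 5 2 4.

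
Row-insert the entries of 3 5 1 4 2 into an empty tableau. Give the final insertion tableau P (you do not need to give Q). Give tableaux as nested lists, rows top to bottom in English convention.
P = [[1, 2], [3, 4], [5]]

Insert 3: appended to row 1. P = [[3]].
Insert 5: appended to row 1. P = [[3, 5]].
Insert 1: 1 bumps 3 from row 1; 3 starts row 2. P = [[1, 5], [3]].
Insert 4: 4 bumps 5 from row 1; 5 appends to row 2. P = [[1, 4], [3, 5]].
Insert 2: 2 bumps 4 from row 1; 4 bumps 5 from row 2; 5 starts row 3. P = [[1, 2], [3, 4], [5]].

So P = [[1, 2], [3, 4], [5]].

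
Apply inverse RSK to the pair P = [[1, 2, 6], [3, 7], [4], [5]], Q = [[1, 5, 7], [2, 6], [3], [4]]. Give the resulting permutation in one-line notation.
Reverse the RSK construction: for i from n down to 1, find the cell of Q containing i, remove the entry at that cell from P, and reverse-bump it up through P; the value ejected from row 1 is w(i).

Step i=7: Q has 7 at row 1, column 3; remove that cell from P, ejecting 6. So w(7) = 6. P is now [[1, 2], [3, 7], [4], [5]].
Step i=6: Q has 6 at row 2, column 2; remove 7 from row 2 of P and reverse-bump: 7 enters row 1 and ejects 2. So w(6) = 2. P is now [[1, 7], [3], [4], [5]].
Step i=5: Q has 5 at row 1, column 2; remove that cell from P, ejecting 7. So w(5) = 7. P is now [[1], [3], [4], [5]].
Step i=4: Q has 4 at row 4, column 1; remove 5 from row 4 of P and reverse-bump: 5 enters row 3 and ejects 4; 4 enters row 2 and ejects 3; 3 enters row 1 and ejects 1. So w(4) = 1. P is now [[3], [4], [5]].
Step i=3: Q has 3 at row 3, column 1; remove 5 from row 3 of P and reverse-bump: 5 enters row 2 and ejects 4; 4 enters row 1 and ejects 3. So w(3) = 3. P is now [[4], [5]].
Step i=2: Q has 2 at row 2, column 1; remove 5 from row 2 of P and reverse-bump: 5 enters row 1 and ejects 4. So w(2) = 4. P is now [[5]].
Step i=1: Q has 1 at row 1, column 1; remove that cell from P, ejecting 5. So w(1) = 5. P is now [].

So w = 5 4 3 1 7 2 6.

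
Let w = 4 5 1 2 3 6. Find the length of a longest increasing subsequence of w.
4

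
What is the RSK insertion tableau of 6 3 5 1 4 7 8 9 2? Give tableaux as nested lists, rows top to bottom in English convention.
P = [[1, 2, 7, 8, 9], [3, 4], [5], [6]]

Insert 6: appended to row 1. P = [[6]].
Insert 3: 3 bumps 6 from row 1; 6 starts row 2. P = [[3], [6]].
Insert 5: appended to row 1. P = [[3, 5], [6]].
Insert 1: 1 bumps 3 from row 1; 3 bumps 6 from row 2; 6 starts row 3. P = [[1, 5], [3], [6]].
Insert 4: 4 bumps 5 from row 1; 5 appends to row 2. P = [[1, 4], [3, 5], [6]].
Insert 7: appended to row 1. P = [[1, 4, 7], [3, 5], [6]].
Insert 8: appended to row 1. P = [[1, 4, 7, 8], [3, 5], [6]].
Insert 9: appended to row 1. P = [[1, 4, 7, 8, 9], [3, 5], [6]].
Insert 2: 2 bumps 4 from row 1; 4 bumps 5 from row 2; 5 bumps 6 from row 3; 6 starts row 4. P = [[1, 2, 7, 8, 9], [3, 4], [5], [6]].

So P = [[1, 2, 7, 8, 9], [3, 4], [5], [6]].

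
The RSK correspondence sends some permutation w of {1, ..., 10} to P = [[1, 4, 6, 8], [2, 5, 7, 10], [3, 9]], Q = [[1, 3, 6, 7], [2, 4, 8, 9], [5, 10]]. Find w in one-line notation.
3 2 5 4 1 9 10 7 8 6

Reverse the RSK construction: for i from n down to 1, find the cell of Q containing i, remove the entry at that cell from P, and reverse-bump it up through P; the value ejected from row 1 is w(i).

Step i=10: Q has 10 at row 3, column 2; remove 9 from row 3 of P and reverse-bump: 9 enters row 2 and ejects 7; 7 enters row 1 and ejects 6. So w(10) = 6. P is now [[1, 4, 7, 8], [2, 5, 9, 10], [3]].
Step i=9: Q has 9 at row 2, column 4; remove 10 from row 2 of P and reverse-bump: 10 enters row 1 and ejects 8. So w(9) = 8. P is now [[1, 4, 7, 10], [2, 5, 9], [3]].
Step i=8: Q has 8 at row 2, column 3; remove 9 from row 2 of P and reverse-bump: 9 enters row 1 and ejects 7. So w(8) = 7. P is now [[1, 4, 9, 10], [2, 5], [3]].
Step i=7: Q has 7 at row 1, column 4; remove that cell from P, ejecting 10. So w(7) = 10. P is now [[1, 4, 9], [2, 5], [3]].
Step i=6: Q has 6 at row 1, column 3; remove that cell from P, ejecting 9. So w(6) = 9. P is now [[1, 4], [2, 5], [3]].
Step i=5: Q has 5 at row 3, column 1; remove 3 from row 3 of P and reverse-bump: 3 enters row 2 and ejects 2; 2 enters row 1 and ejects 1. So w(5) = 1. P is now [[2, 4], [3, 5]].
Step i=4: Q has 4 at row 2, column 2; remove 5 from row 2 of P and reverse-bump: 5 enters row 1 and ejects 4. So w(4) = 4. P is now [[2, 5], [3]].
Step i=3: Q has 3 at row 1, column 2; remove that cell from P, ejecting 5. So w(3) = 5. P is now [[2], [3]].
Step i=2: Q has 2 at row 2, column 1; remove 3 from row 2 of P and reverse-bump: 3 enters row 1 and ejects 2. So w(2) = 2. P is now [[3]].
Step i=1: Q has 1 at row 1, column 1; remove that cell from P, ejecting 3. So w(1) = 3. P is now [].

So w = 3 2 5 4 1 9 10 7 8 6.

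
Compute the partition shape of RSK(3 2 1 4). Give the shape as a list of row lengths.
Row-insert each entry into an empty tableau.

After inserting 3: P = [[3]].
After inserting 2: P = [[2], [3]].
After inserting 1: P = [[1], [2], [3]].
After inserting 4: P = [[1, 4], [2], [3]].

The final insertion tableau P = [[1, 4], [2], [3]] has shape [2, 1, 1].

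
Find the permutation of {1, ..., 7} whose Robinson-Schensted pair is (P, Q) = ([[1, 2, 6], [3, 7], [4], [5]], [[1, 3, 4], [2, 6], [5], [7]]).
Reverse RSK: for i = n, n-1, ..., 1, locate i in Q, remove the corresponding corner cell from P, and reverse-bump its entry up through P; the value ejected from row 1 is w(i).

So w = 5 1 4 7 3 6 2.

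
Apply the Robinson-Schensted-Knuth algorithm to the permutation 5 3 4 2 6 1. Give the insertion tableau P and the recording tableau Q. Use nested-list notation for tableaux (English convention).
Insert each entry of the permutation into P by Schensted row insertion, recording in Q the position of each new cell.

Insert 5: appended to row 1. P = [[5]], Q = [[1]].
Insert 3: 3 bumps 5 from row 1; 5 starts row 2. P = [[3], [5]], Q = [[1], [2]].
Insert 4: appended to row 1. P = [[3, 4], [5]], Q = [[1, 3], [2]].
Insert 2: 2 bumps 3 from row 1; 3 bumps 5 from row 2; 5 starts row 3. P = [[2, 4], [3], [5]], Q = [[1, 3], [2], [4]].
Insert 6: appended to row 1. P = [[2, 4, 6], [3], [5]], Q = [[1, 3, 5], [2], [4]].
Insert 1: 1 bumps 2 from row 1; 2 bumps 3 from row 2; 3 bumps 5 from row 3; 5 starts row 4. P = [[1, 4, 6], [2], [3], [5]], Q = [[1, 3, 5], [2], [4], [6]].

So P = [[1, 4, 6], [2], [3], [5]], Q = [[1, 3, 5], [2], [4], [6]].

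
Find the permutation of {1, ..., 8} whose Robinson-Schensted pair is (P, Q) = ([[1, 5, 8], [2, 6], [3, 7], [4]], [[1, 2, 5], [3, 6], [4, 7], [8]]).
4 7 3 2 8 6 5 1

Reverse the RSK construction: for i from n down to 1, find the cell of Q containing i, remove the entry at that cell from P, and reverse-bump it up through P; the value ejected from row 1 is w(i).

Step i=8: Q has 8 at row 4, column 1; remove 4 from row 4 of P and reverse-bump: 4 enters row 3 and ejects 3; 3 enters row 2 and ejects 2; 2 enters row 1 and ejects 1. So w(8) = 1. P is now [[2, 5, 8], [3, 6], [4, 7]].
Step i=7: Q has 7 at row 3, column 2; remove 7 from row 3 of P and reverse-bump: 7 enters row 2 and ejects 6; 6 enters row 1 and ejects 5. So w(7) = 5. P is now [[2, 6, 8], [3, 7], [4]].
Step i=6: Q has 6 at row 2, column 2; remove 7 from row 2 of P and reverse-bump: 7 enters row 1 and ejects 6. So w(6) = 6. P is now [[2, 7, 8], [3], [4]].
Step i=5: Q has 5 at row 1, column 3; remove that cell from P, ejecting 8. So w(5) = 8. P is now [[2, 7], [3], [4]].
Step i=4: Q has 4 at row 3, column 1; remove 4 from row 3 of P and reverse-bump: 4 enters row 2 and ejects 3; 3 enters row 1 and ejects 2. So w(4) = 2. P is now [[3, 7], [4]].
Step i=3: Q has 3 at row 2, column 1; remove 4 from row 2 of P and reverse-bump: 4 enters row 1 and ejects 3. So w(3) = 3. P is now [[4, 7]].
Step i=2: Q has 2 at row 1, column 2; remove that cell from P, ejecting 7. So w(2) = 7. P is now [[4]].
Step i=1: Q has 1 at row 1, column 1; remove that cell from P, ejecting 4. So w(1) = 4. P is now [].

So w = 4 7 3 2 8 6 5 1.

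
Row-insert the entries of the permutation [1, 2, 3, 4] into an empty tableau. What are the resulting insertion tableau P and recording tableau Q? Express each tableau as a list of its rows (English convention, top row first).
Insert each entry of the permutation into P by Schensted row insertion, recording in Q the position of each new cell.

After inserting 1: P = [[1]].
After inserting 2: P = [[1, 2]].
After inserting 3: P = [[1, 2, 3]].
After inserting 4: P = [[1, 2, 3, 4]].

So P = [[1, 2, 3, 4]], Q = [[1, 2, 3, 4]].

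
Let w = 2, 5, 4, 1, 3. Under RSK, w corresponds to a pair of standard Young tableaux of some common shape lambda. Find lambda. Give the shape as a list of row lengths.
Row-insert each entry into an empty tableau.

After inserting 2: P = [[2]].
After inserting 5: P = [[2, 5]].
After inserting 4: P = [[2, 4], [5]].
After inserting 1: P = [[1, 4], [2], [5]].
After inserting 3: P = [[1, 3], [2, 4], [5]].

The final insertion tableau P = [[1, 3], [2, 4], [5]] has shape [2, 2, 1].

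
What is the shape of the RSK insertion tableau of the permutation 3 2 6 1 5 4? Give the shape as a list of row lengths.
[2, 2, 2]

Row-insert each entry into an empty tableau.

After inserting 3: P = [[3]].
After inserting 2: P = [[2], [3]].
After inserting 6: P = [[2, 6], [3]].
After inserting 1: P = [[1, 6], [2], [3]].
After inserting 5: P = [[1, 5], [2, 6], [3]].
After inserting 4: P = [[1, 4], [2, 5], [3, 6]].

The final insertion tableau P = [[1, 4], [2, 5], [3, 6]] has shape [2, 2, 2].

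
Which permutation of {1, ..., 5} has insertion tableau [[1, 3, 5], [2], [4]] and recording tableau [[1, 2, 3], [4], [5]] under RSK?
Reverse the RSK construction: for i from n down to 1, find the cell of Q containing i, remove the entry at that cell from P, and reverse-bump it up through P; the value ejected from row 1 is w(i).

Step i=5: Q has 5 at row 3, column 1; remove 4 from row 3 of P and reverse-bump: 4 enters row 2 and ejects 2; 2 enters row 1 and ejects 1. So w(5) = 1. P is now [[2, 3, 5], [4]].
Step i=4: Q has 4 at row 2, column 1; remove 4 from row 2 of P and reverse-bump: 4 enters row 1 and ejects 3. So w(4) = 3. P is now [[2, 4, 5]].
Step i=3: Q has 3 at row 1, column 3; remove that cell from P, ejecting 5. So w(3) = 5. P is now [[2, 4]].
Step i=2: Q has 2 at row 1, column 2; remove that cell from P, ejecting 4. So w(2) = 4. P is now [[2]].
Step i=1: Q has 1 at row 1, column 1; remove that cell from P, ejecting 2. So w(1) = 2. P is now [].

So w = 2 4 5 3 1.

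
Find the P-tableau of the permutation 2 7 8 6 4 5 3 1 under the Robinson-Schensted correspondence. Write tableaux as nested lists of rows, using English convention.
P = [[1, 3, 5], [2, 8], [4], [6], [7]]

Insert 2: appended to row 1. P = [[2]].
Insert 7: appended to row 1. P = [[2, 7]].
Insert 8: appended to row 1. P = [[2, 7, 8]].
Insert 6: 6 bumps 7 from row 1; 7 starts row 2. P = [[2, 6, 8], [7]].
Insert 4: 4 bumps 6 from row 1; 6 bumps 7 from row 2; 7 starts row 3. P = [[2, 4, 8], [6], [7]].
Insert 5: 5 bumps 8 from row 1; 8 appends to row 2. P = [[2, 4, 5], [6, 8], [7]].
Insert 3: 3 bumps 4 from row 1; 4 bumps 6 from row 2; 6 bumps 7 from row 3; 7 starts row 4. P = [[2, 3, 5], [4, 8], [6], [7]].
Insert 1: 1 bumps 2 from row 1; 2 bumps 4 from row 2; 4 bumps 6 from row 3; 6 bumps 7 from row 4; 7 starts row 5. P = [[1, 3, 5], [2, 8], [4], [6], [7]].

So P = [[1, 3, 5], [2, 8], [4], [6], [7]].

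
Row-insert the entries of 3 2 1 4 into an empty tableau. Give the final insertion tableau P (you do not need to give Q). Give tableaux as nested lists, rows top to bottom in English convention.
P = [[1, 4], [2], [3]]

Insert 3: appended to row 1. P = [[3]].
Insert 2: 2 bumps 3 from row 1; 3 starts row 2. P = [[2], [3]].
Insert 1: 1 bumps 2 from row 1; 2 bumps 3 from row 2; 3 starts row 3. P = [[1], [2], [3]].
Insert 4: appended to row 1. P = [[1, 4], [2], [3]].

So P = [[1, 4], [2], [3]].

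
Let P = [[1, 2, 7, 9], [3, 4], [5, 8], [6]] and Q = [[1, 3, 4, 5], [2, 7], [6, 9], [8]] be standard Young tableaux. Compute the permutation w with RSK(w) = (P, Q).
6 3 5 8 9 4 7 1 2

Reverse the RSK construction: for i from n down to 1, find the cell of Q containing i, remove the entry at that cell from P, and reverse-bump it up through P; the value ejected from row 1 is w(i).

Step i=9: Q has 9 at row 3, column 2; remove 8 from row 3 of P and reverse-bump: 8 enters row 2 and ejects 4; 4 enters row 1 and ejects 2. So w(9) = 2. P is now [[1, 4, 7, 9], [3, 8], [5], [6]].
Step i=8: Q has 8 at row 4, column 1; remove 6 from row 4 of P and reverse-bump: 6 enters row 3 and ejects 5; 5 enters row 2 and ejects 3; 3 enters row 1 and ejects 1. So w(8) = 1. P is now [[3, 4, 7, 9], [5, 8], [6]].
Step i=7: Q has 7 at row 2, column 2; remove 8 from row 2 of P and reverse-bump: 8 enters row 1 and ejects 7. So w(7) = 7. P is now [[3, 4, 8, 9], [5], [6]].
Step i=6: Q has 6 at row 3, column 1; remove 6 from row 3 of P and reverse-bump: 6 enters row 2 and ejects 5; 5 enters row 1 and ejects 4. So w(6) = 4. P is now [[3, 5, 8, 9], [6]].
Step i=5: Q has 5 at row 1, column 4; remove that cell from P, ejecting 9. So w(5) = 9. P is now [[3, 5, 8], [6]].
Step i=4: Q has 4 at row 1, column 3; remove that cell from P, ejecting 8. So w(4) = 8. P is now [[3, 5], [6]].
Step i=3: Q has 3 at row 1, column 2; remove that cell from P, ejecting 5. So w(3) = 5. P is now [[3], [6]].
Step i=2: Q has 2 at row 2, column 1; remove 6 from row 2 of P and reverse-bump: 6 enters row 1 and ejects 3. So w(2) = 3. P is now [[6]].
Step i=1: Q has 1 at row 1, column 1; remove that cell from P, ejecting 6. So w(1) = 6. P is now [].

So w = 6 3 5 8 9 4 7 1 2.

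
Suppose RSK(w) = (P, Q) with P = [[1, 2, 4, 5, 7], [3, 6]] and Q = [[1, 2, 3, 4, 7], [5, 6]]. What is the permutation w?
1 3 4 6 2 5 7

Reverse the RSK construction: for i from n down to 1, find the cell of Q containing i, remove the entry at that cell from P, and reverse-bump it up through P; the value ejected from row 1 is w(i).

Step i=7: Q has 7 at row 1, column 5; remove that cell from P, ejecting 7. So w(7) = 7. P is now [[1, 2, 4, 5], [3, 6]].
Step i=6: Q has 6 at row 2, column 2; remove 6 from row 2 of P and reverse-bump: 6 enters row 1 and ejects 5. So w(6) = 5. P is now [[1, 2, 4, 6], [3]].
Step i=5: Q has 5 at row 2, column 1; remove 3 from row 2 of P and reverse-bump: 3 enters row 1 and ejects 2. So w(5) = 2. P is now [[1, 3, 4, 6]].
Step i=4: Q has 4 at row 1, column 4; remove that cell from P, ejecting 6. So w(4) = 6. P is now [[1, 3, 4]].
Step i=3: Q has 3 at row 1, column 3; remove that cell from P, ejecting 4. So w(3) = 4. P is now [[1, 3]].
Step i=2: Q has 2 at row 1, column 2; remove that cell from P, ejecting 3. So w(2) = 3. P is now [[1]].
Step i=1: Q has 1 at row 1, column 1; remove that cell from P, ejecting 1. So w(1) = 1. P is now [].

So w = 1 3 4 6 2 5 7.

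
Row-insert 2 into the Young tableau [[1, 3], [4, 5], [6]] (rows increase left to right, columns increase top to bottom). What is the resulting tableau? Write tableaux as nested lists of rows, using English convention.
[[1, 2], [3, 5], [4], [6]]

In row 1, 2 replaces 3 (the leftmost entry greater than 2); 3 is bumped to row 2. In row 2, 3 replaces 4 (the leftmost entry greater than 3); 4 is bumped to row 3. In row 3, 4 replaces 6 (the leftmost entry greater than 4); 6 is bumped to row 4. 6 starts a new row 4. The new tableau is [[1, 2], [3, 5], [4], [6]].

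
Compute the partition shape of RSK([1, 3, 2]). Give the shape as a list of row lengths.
Row-insert each entry into an empty tableau.

After inserting 1: P = [[1]].
After inserting 3: P = [[1, 3]].
After inserting 2: P = [[1, 2], [3]].

The final insertion tableau P = [[1, 2], [3]] has shape [2, 1].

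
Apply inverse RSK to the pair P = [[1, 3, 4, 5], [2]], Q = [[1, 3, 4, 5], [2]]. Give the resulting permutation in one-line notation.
Reverse RSK: for i = n, n-1, ..., 1, locate i in Q, remove the corresponding corner cell from P, and reverse-bump its entry up through P; the value ejected from row 1 is w(i).

So w = 2 1 3 4 5.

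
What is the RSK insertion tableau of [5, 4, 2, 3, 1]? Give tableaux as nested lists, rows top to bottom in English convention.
P = [[1, 3], [2], [4], [5]]

After inserting 5: P = [[5]].
After inserting 4: P = [[4], [5]].
After inserting 2: P = [[2], [4], [5]].
After inserting 3: P = [[2, 3], [4], [5]].
After inserting 1: P = [[1, 3], [2], [4], [5]].

So P = [[1, 3], [2], [4], [5]].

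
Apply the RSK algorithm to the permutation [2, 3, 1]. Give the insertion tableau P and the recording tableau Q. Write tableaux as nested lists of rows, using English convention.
P = [[1, 3], [2]], Q = [[1, 2], [3]]

Insert each entry of the permutation into P by Schensted row insertion, recording in Q the position of each new cell.

Insert 2: appended to row 1. P = [[2]], Q = [[1]].
Insert 3: appended to row 1. P = [[2, 3]], Q = [[1, 2]].
Insert 1: 1 bumps 2 from row 1; 2 starts row 2. P = [[1, 3], [2]], Q = [[1, 2], [3]].

So P = [[1, 3], [2]], Q = [[1, 2], [3]].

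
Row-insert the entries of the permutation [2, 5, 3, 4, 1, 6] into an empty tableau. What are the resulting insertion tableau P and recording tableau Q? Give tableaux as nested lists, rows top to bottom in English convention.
P = [[1, 3, 4, 6], [2], [5]], Q = [[1, 2, 4, 6], [3], [5]]

Insert each entry of the permutation into P by Schensted row insertion, recording in Q the position of each new cell.

Insert 2: appended to row 1. P = [[2]], Q = [[1]].
Insert 5: appended to row 1. P = [[2, 5]], Q = [[1, 2]].
Insert 3: 3 bumps 5 from row 1; 5 starts row 2. P = [[2, 3], [5]], Q = [[1, 2], [3]].
Insert 4: appended to row 1. P = [[2, 3, 4], [5]], Q = [[1, 2, 4], [3]].
Insert 1: 1 bumps 2 from row 1; 2 bumps 5 from row 2; 5 starts row 3. P = [[1, 3, 4], [2], [5]], Q = [[1, 2, 4], [3], [5]].
Insert 6: appended to row 1. P = [[1, 3, 4, 6], [2], [5]], Q = [[1, 2, 4, 6], [3], [5]].

So P = [[1, 3, 4, 6], [2], [5]], Q = [[1, 2, 4, 6], [3], [5]].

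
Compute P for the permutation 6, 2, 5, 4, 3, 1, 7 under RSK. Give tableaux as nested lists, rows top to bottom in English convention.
P = [[1, 3, 7], [2], [4], [5], [6]]

After inserting 6: P = [[6]].
After inserting 2: P = [[2], [6]].
After inserting 5: P = [[2, 5], [6]].
After inserting 4: P = [[2, 4], [5], [6]].
After inserting 3: P = [[2, 3], [4], [5], [6]].
After inserting 1: P = [[1, 3], [2], [4], [5], [6]].
After inserting 7: P = [[1, 3, 7], [2], [4], [5], [6]].

So P = [[1, 3, 7], [2], [4], [5], [6]].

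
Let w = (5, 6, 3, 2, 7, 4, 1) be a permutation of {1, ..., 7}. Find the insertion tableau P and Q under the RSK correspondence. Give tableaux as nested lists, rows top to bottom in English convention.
Insert each entry of the permutation into P by Schensted row insertion, recording in Q the position of each new cell.

Insert 5: appended to row 1. P = [[5]].
Insert 6: appended to row 1. P = [[5, 6]].
Insert 3: 3 bumps 5 from row 1; 5 starts row 2. P = [[3, 6], [5]].
Insert 2: 2 bumps 3 from row 1; 3 bumps 5 from row 2; 5 starts row 3. P = [[2, 6], [3], [5]].
Insert 7: appended to row 1. P = [[2, 6, 7], [3], [5]].
Insert 4: 4 bumps 6 from row 1; 6 appends to row 2. P = [[2, 4, 7], [3, 6], [5]].
Insert 1: 1 bumps 2 from row 1; 2 bumps 3 from row 2; 3 bumps 5 from row 3; 5 starts row 4. P = [[1, 4, 7], [2, 6], [3], [5]].

So P = [[1, 4, 7], [2, 6], [3], [5]], Q = [[1, 2, 5], [3, 6], [4], [7]].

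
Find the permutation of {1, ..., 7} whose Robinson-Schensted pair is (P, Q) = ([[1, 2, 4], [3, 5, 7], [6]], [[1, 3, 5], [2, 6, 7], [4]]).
6 3 5 1 7 2 4

Reverse the RSK construction: for i from n down to 1, find the cell of Q containing i, remove the entry at that cell from P, and reverse-bump it up through P; the value ejected from row 1 is w(i).

Step i=7: Q has 7 at row 2, column 3; remove 7 from row 2 of P and reverse-bump: 7 enters row 1 and ejects 4. So w(7) = 4. P is now [[1, 2, 7], [3, 5], [6]].
Step i=6: Q has 6 at row 2, column 2; remove 5 from row 2 of P and reverse-bump: 5 enters row 1 and ejects 2. So w(6) = 2. P is now [[1, 5, 7], [3], [6]].
Step i=5: Q has 5 at row 1, column 3; remove that cell from P, ejecting 7. So w(5) = 7. P is now [[1, 5], [3], [6]].
Step i=4: Q has 4 at row 3, column 1; remove 6 from row 3 of P and reverse-bump: 6 enters row 2 and ejects 3; 3 enters row 1 and ejects 1. So w(4) = 1. P is now [[3, 5], [6]].
Step i=3: Q has 3 at row 1, column 2; remove that cell from P, ejecting 5. So w(3) = 5. P is now [[3], [6]].
Step i=2: Q has 2 at row 2, column 1; remove 6 from row 2 of P and reverse-bump: 6 enters row 1 and ejects 3. So w(2) = 3. P is now [[6]].
Step i=1: Q has 1 at row 1, column 1; remove that cell from P, ejecting 6. So w(1) = 6. P is now [].

So w = 6 3 5 1 7 2 4.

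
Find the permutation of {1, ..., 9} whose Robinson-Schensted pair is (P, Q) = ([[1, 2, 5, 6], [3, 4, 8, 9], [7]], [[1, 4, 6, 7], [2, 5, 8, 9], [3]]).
Reverse the RSK construction: for i from n down to 1, find the cell of Q containing i, remove the entry at that cell from P, and reverse-bump it up through P; the value ejected from row 1 is w(i).

Step i=9: Q has 9 at row 2, column 4; remove 9 from row 2 of P and reverse-bump: 9 enters row 1 and ejects 6. So w(9) = 6. P is now [[1, 2, 5, 9], [3, 4, 8], [7]].
Step i=8: Q has 8 at row 2, column 3; remove 8 from row 2 of P and reverse-bump: 8 enters row 1 and ejects 5. So w(8) = 5. P is now [[1, 2, 8, 9], [3, 4], [7]].
Step i=7: Q has 7 at row 1, column 4; remove that cell from P, ejecting 9. So w(7) = 9. P is now [[1, 2, 8], [3, 4], [7]].
Step i=6: Q has 6 at row 1, column 3; remove that cell from P, ejecting 8. So w(6) = 8. P is now [[1, 2], [3, 4], [7]].
Step i=5: Q has 5 at row 2, column 2; remove 4 from row 2 of P and reverse-bump: 4 enters row 1 and ejects 2. So w(5) = 2. P is now [[1, 4], [3], [7]].
Step i=4: Q has 4 at row 1, column 2; remove that cell from P, ejecting 4. So w(4) = 4. P is now [[1], [3], [7]].
Step i=3: Q has 3 at row 3, column 1; remove 7 from row 3 of P and reverse-bump: 7 enters row 2 and ejects 3; 3 enters row 1 and ejects 1. So w(3) = 1. P is now [[3], [7]].
Step i=2: Q has 2 at row 2, column 1; remove 7 from row 2 of P and reverse-bump: 7 enters row 1 and ejects 3. So w(2) = 3. P is now [[7]].
Step i=1: Q has 1 at row 1, column 1; remove that cell from P, ejecting 7. So w(1) = 7. P is now [].

So w = 7 3 1 4 2 8 9 5 6.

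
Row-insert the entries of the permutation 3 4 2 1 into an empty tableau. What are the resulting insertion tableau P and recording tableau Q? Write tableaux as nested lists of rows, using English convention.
P = [[1, 4], [2], [3]], Q = [[1, 2], [3], [4]]

Insert each entry of the permutation into P by Schensted row insertion, recording in Q the position of each new cell.

Insert 3: appended to row 1. P = [[3]].
Insert 4: appended to row 1. P = [[3, 4]].
Insert 2: 2 bumps 3 from row 1; 3 starts row 2. P = [[2, 4], [3]].
Insert 1: 1 bumps 2 from row 1; 2 bumps 3 from row 2; 3 starts row 3. P = [[1, 4], [2], [3]].

So P = [[1, 4], [2], [3]], Q = [[1, 2], [3], [4]].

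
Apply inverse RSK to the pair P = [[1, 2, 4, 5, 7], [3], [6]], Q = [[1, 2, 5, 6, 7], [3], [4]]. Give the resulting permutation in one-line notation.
Reverse the RSK construction: for i from n down to 1, find the cell of Q containing i, remove the entry at that cell from P, and reverse-bump it up through P; the value ejected from row 1 is w(i).

Step i=7: Q has 7 at row 1, column 5; remove that cell from P, ejecting 7. So w(7) = 7. P is now [[1, 2, 4, 5], [3], [6]].
Step i=6: Q has 6 at row 1, column 4; remove that cell from P, ejecting 5. So w(6) = 5. P is now [[1, 2, 4], [3], [6]].
Step i=5: Q has 5 at row 1, column 3; remove that cell from P, ejecting 4. So w(5) = 4. P is now [[1, 2], [3], [6]].
Step i=4: Q has 4 at row 3, column 1; remove 6 from row 3 of P and reverse-bump: 6 enters row 2 and ejects 3; 3 enters row 1 and ejects 2. So w(4) = 2. P is now [[1, 3], [6]].
Step i=3: Q has 3 at row 2, column 1; remove 6 from row 2 of P and reverse-bump: 6 enters row 1 and ejects 3. So w(3) = 3. P is now [[1, 6]].
Step i=2: Q has 2 at row 1, column 2; remove that cell from P, ejecting 6. So w(2) = 6. P is now [[1]].
Step i=1: Q has 1 at row 1, column 1; remove that cell from P, ejecting 1. So w(1) = 1. P is now [].

So w = 1 6 3 2 4 5 7.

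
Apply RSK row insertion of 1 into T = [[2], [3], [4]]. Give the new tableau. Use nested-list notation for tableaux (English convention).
In row 1, 1 replaces 2 (the leftmost entry greater than 1); 2 is bumped to row 2. In row 2, 2 replaces 3 (the leftmost entry greater than 2); 3 is bumped to row 3. In row 3, 3 replaces 4 (the leftmost entry greater than 3); 4 is bumped to row 4. 4 starts a new row 4. The new tableau is [[1], [2], [3], [4]].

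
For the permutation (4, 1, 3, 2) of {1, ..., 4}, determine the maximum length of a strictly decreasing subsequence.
3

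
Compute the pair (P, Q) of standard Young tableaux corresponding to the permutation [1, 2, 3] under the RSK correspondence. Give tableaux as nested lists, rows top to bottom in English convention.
P = [[1, 2, 3]], Q = [[1, 2, 3]]

Insert each entry of the permutation into P by Schensted row insertion, recording in Q the position of each new cell.

After inserting 1: P = [[1]].
After inserting 2: P = [[1, 2]].
After inserting 3: P = [[1, 2, 3]].

So P = [[1, 2, 3]], Q = [[1, 2, 3]].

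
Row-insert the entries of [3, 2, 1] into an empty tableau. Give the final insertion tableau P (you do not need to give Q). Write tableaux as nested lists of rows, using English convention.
P = [[1], [2], [3]]

Insert 3: appended to row 1. P = [[3]].
Insert 2: 2 bumps 3 from row 1; 3 starts row 2. P = [[2], [3]].
Insert 1: 1 bumps 2 from row 1; 2 bumps 3 from row 2; 3 starts row 3. P = [[1], [2], [3]].

So P = [[1], [2], [3]].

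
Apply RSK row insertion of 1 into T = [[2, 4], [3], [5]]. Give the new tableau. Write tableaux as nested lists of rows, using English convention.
In row 1, 1 replaces 2 (the leftmost entry greater than 1); 2 is bumped to row 2. In row 2, 2 replaces 3 (the leftmost entry greater than 2); 3 is bumped to row 3. In row 3, 3 replaces 5 (the leftmost entry greater than 3); 5 is bumped to row 4. 5 starts a new row 4. The new tableau is [[1, 4], [2], [3], [5]].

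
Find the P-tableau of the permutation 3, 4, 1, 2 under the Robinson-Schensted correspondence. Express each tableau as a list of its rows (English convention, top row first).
P = [[1, 2], [3, 4]]

Insert 3: appended to row 1. P = [[3]].
Insert 4: appended to row 1. P = [[3, 4]].
Insert 1: 1 bumps 3 from row 1; 3 starts row 2. P = [[1, 4], [3]].
Insert 2: 2 bumps 4 from row 1; 4 appends to row 2. P = [[1, 2], [3, 4]].

So P = [[1, 2], [3, 4]].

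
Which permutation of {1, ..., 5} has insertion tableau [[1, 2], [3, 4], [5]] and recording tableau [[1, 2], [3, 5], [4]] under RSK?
3 5 4 1 2

Reverse the RSK construction: for i from n down to 1, find the cell of Q containing i, remove the entry at that cell from P, and reverse-bump it up through P; the value ejected from row 1 is w(i).

Step i=5: Q has 5 at row 2, column 2; remove 4 from row 2 of P and reverse-bump: 4 enters row 1 and ejects 2. So w(5) = 2. P is now [[1, 4], [3], [5]].
Step i=4: Q has 4 at row 3, column 1; remove 5 from row 3 of P and reverse-bump: 5 enters row 2 and ejects 3; 3 enters row 1 and ejects 1. So w(4) = 1. P is now [[3, 4], [5]].
Step i=3: Q has 3 at row 2, column 1; remove 5 from row 2 of P and reverse-bump: 5 enters row 1 and ejects 4. So w(3) = 4. P is now [[3, 5]].
Step i=2: Q has 2 at row 1, column 2; remove that cell from P, ejecting 5. So w(2) = 5. P is now [[3]].
Step i=1: Q has 1 at row 1, column 1; remove that cell from P, ejecting 3. So w(1) = 3. P is now [].

So w = 3 5 4 1 2.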